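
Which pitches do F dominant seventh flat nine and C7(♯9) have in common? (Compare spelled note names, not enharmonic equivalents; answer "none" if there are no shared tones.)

C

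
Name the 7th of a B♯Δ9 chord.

A##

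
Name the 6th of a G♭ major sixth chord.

Eb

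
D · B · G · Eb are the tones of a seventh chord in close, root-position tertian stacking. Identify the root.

Eb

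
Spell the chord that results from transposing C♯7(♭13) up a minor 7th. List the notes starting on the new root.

C# up a minor 7th → B. New chord: B dominant seventh flat thirteen.
- root: B
- major 3rd: D#
- perfect 5th: F#
- minor 7th: A
- minor 13th: G

B – D# – F# – A – G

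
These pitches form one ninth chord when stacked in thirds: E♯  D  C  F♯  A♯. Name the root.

D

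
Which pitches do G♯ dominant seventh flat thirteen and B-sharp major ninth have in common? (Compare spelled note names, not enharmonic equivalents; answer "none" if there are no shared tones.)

B#

G♯ dominant seventh flat thirteen: G# B# D# F# E
B-sharp major ninth: B# D## F## A## C##
Common to both → B#.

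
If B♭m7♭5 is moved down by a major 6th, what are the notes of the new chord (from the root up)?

A major 6th down from Bb is Db, so the new chord is Db half-diminished seventh.
Db — root
Fb — minor 3rd
Abb — diminished 5th
Cb — minor 7th

Db  Fb  Abb  Cb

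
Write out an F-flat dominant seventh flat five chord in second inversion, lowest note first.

F-flat dominant seventh flat five = F-flat–A-flat–C-double-flat–E-double-flat; second inversion → fifth (C-double-flat) lowest.

C-double-flat  E-double-flat  F-flat  A-flat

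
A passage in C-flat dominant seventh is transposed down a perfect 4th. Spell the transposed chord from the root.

C-flat down a perfect 4th → G-flat. New chord: G-flat dominant seventh.
- root: G-flat
- major 3rd: B-flat
- perfect 5th: D-flat
- minor 7th: F-flat

G-flat – B-flat – D-flat – F-flat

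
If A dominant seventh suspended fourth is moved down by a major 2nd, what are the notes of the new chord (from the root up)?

G, C, D, F

A down a major 2nd → G. New chord: G dominant seventh suspended fourth.
G — root
C — perfect 4th
D — perfect 5th
F — minor 7th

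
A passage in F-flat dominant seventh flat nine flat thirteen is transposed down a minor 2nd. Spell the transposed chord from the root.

Transposed root: F-flat → E-flat (minor 2nd down). So we spell E-flat dominant seventh flat nine flat thirteen:
root → E-flat
3rd (major 3rd) → G
5th (perfect 5th) → B-flat
7th (minor 7th) → D-flat
9th (minor 9th) → F-flat
13th (minor 13th) → C-flat

E-flat G B-flat D-flat F-flat C-flat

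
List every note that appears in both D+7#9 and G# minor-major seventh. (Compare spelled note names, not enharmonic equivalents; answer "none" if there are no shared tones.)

D+7#9 = D, F♯, A♯, C, E♯.
G# minor-major seventh = G♯, B, D♯, F𝄪.
Shared: none.

none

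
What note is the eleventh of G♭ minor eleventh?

G♭ minor eleventh is built on Gb; its 11th is a perfect 11th above the root.
A fourth above G uses the letter C, and the perfect 11th above Gb is Cb.

Cb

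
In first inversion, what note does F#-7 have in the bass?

F#-7 in root position is F♯–A–C♯–E.
First inversion places the third in the bass, which is A.

A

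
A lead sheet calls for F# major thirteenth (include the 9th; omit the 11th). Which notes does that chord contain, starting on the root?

Root F#, quality major thirteenth:
F# — root
A# — major 3rd
C# — perfect 5th
E# — major 7th
G# — major 9th
D# — major 13th

F#, A#, C#, E#, G#, D#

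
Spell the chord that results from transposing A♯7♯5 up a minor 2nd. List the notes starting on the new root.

B, D#, F##, A

A minor 2nd up from A# is B, so the new chord is B augmented seventh.
Root: B
Major 3rd (3rd): D#
Augmented 5th (5th): F##
Minor 7th (7th): A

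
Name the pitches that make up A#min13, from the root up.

A#min13: minor thirteenth on A#.
A# — root
C# — minor 3rd
E# — perfect 5th
G# — minor 7th
B# — major 9th
D# — perfect 11th
F## — major 13th

A#, C#, E#, G#, B#, D#, F##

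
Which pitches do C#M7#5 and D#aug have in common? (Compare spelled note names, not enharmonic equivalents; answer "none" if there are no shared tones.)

C#M7#5: C# E# G## B#
D#aug: D# F## A##
Common to both → none.

none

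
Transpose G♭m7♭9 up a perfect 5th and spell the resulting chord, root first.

Gb up a perfect 5th → Db. New chord: Db minor seventh flat nine.
- root: Db
- minor 3rd: Fb
- perfect 5th: Ab
- minor 7th: Cb
- minor 9th: Ebb

Db, Fb, Ab, Cb, Ebb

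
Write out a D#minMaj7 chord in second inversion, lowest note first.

In root position, D#minMaj7 is D#–F#–A#–C##.
Second inversion puts the fifth (A#) in the bass.

A#, C##, D#, F#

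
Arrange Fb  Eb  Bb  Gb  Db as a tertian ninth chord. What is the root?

Stacking in thirds gives Eb – Gb – Bb – Db – Fb, so Eb is the root — Eb minor seventh flat nine.

Eb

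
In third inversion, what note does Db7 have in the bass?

C♭

Db7 = D♭–F–A♭–C♭. Third inversion → seventh in the bass = C♭.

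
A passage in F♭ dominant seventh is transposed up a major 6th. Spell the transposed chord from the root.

Transposed root: Fb → Db (major 6th up). So we spell Db dominant seventh:
Db — root
F — major 3rd
Ab — perfect 5th
Cb — minor 7th

Db  F  Ab  Cb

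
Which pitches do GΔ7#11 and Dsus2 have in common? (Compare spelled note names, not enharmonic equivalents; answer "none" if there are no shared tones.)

D

GΔ7#11 = G, B, D, F#, C#.
Dsus2 = D, E, A.
Shared: D.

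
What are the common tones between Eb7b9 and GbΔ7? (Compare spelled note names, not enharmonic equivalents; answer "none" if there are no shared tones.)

Bb Db

Eb7b9 = Eb, G, Bb, Db, Fb.
GbΔ7 = Gb, Bb, Db, F.
Shared: Bb, Db.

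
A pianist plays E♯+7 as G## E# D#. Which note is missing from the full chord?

The full E♯+7 chord is E#, G##, B##, D#.
Comparing with the voicing, the augmented 5th (5th) — B## — is absent.

B##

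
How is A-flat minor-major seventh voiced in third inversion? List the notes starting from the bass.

In root position, A-flat minor-major seventh is A-flat–C-flat–E-flat–G.
Third inversion puts the seventh (G) in the bass.

G – A-flat – C-flat – E-flat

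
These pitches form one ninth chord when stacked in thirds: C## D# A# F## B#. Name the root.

B#

Stacking in thirds gives B# – D# – F## – A# – C##, so B# is the root — B# minor ninth.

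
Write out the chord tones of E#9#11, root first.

E#9#11 is a dominant ninth sharp eleven built on E#.
root → E#
3rd (major 3rd) → G##
5th (perfect 5th) → B#
7th (minor 7th) → D#
9th (major 9th) → F##
11th (augmented 11th) → A##

E#, G##, B#, D#, F##, A##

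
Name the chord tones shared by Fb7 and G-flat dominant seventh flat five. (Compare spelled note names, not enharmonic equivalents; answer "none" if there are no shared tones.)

Fb7 = Fb, Ab, Cb, Ebb.
G-flat dominant seventh flat five = Gb, Bb, Dbb, Fb.
Shared: Fb.

Fb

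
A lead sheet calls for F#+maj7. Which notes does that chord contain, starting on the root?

F♯ A♯ C𝄪 E♯

F#+maj7 is an augmented major seventh built on F♯.
root → F♯
3rd (major 3rd) → A♯
5th (augmented 5th) → C𝄪
7th (major 7th) → E♯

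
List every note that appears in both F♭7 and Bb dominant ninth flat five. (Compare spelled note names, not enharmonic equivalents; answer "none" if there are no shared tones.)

Fb, Ab

F♭7 = Fb, Ab, Cb, Ebb.
Bb dominant ninth flat five = Bb, D, Fb, Ab, C.
Shared: Fb, Ab.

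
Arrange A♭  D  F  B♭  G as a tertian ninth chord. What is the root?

Stacking in thirds gives G – B♭ – D – F – A♭, so G is the root — G minor seventh flat nine.

G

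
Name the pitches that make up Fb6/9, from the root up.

Fb6/9 is a six-nine built on F♭.
root → F♭
3rd (major 3rd) → A♭
5th (perfect 5th) → C♭
6th (major 6th) → D♭
9th (major 9th) → G♭

F♭ A♭ C♭ D♭ G♭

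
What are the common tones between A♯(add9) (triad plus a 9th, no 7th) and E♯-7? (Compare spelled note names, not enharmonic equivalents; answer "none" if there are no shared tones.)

E# – B#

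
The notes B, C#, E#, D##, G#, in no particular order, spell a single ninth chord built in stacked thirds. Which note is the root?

Arranged so that each adjacent pair is a third by letter name: C# – E# – G# – B – D##.
The bottom of that stack, C#, is the root (this is C# dominant seventh sharp nine).

C#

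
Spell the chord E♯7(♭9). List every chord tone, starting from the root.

E♯7(♭9) is a dominant seventh flat nine built on E#.
E# — root
G## — major 3rd
B# — perfect 5th
D# — minor 7th
F# — minor 9th

E#  G##  B#  D#  F#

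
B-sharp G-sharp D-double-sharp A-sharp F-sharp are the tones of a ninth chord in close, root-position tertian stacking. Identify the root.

Stacking in thirds gives G-sharp – B-sharp – D-double-sharp – F-sharp – A-sharp, so G-sharp is the root — G-sharp dominant ninth sharp five.

G-sharp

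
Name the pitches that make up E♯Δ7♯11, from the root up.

E# G## B# D## A##

Root E#, quality major seventh sharp eleven:
root → E#
3rd (major 3rd) → G##
5th (perfect 5th) → B#
7th (major 7th) → D##
11th (augmented 11th) → A##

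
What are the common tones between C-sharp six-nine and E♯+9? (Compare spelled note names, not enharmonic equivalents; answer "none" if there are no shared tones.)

E#, D#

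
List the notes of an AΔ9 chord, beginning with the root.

A  C#  E  G#  B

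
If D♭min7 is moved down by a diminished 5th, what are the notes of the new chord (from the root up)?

Db down a diminished 5th → G. New chord: G minor seventh.
- root: G
- minor 3rd: Bb
- perfect 5th: D
- minor 7th: F

G, Bb, D, F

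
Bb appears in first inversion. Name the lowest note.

D

Bb = Bb–D–F. First inversion → third in the bass = D.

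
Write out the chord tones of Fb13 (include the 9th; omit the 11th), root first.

Root Fb, quality dominant thirteenth:
Fb — root
Ab — major 3rd
Cb — perfect 5th
Ebb — minor 7th
Gb — major 9th
Db — major 13th

Fb, Ab, Cb, Ebb, Gb, Db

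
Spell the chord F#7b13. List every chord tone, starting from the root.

F♯ A♯ C♯ E D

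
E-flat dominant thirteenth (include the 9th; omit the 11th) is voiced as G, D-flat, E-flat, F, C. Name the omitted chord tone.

The full E-flat dominant thirteenth chord is E-flat, G, B-flat, D-flat, F, C.
Comparing with the voicing, the perfect 5th (5th) — B-flat — is absent.

B-flat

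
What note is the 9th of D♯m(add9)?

Root of D♯m(add9) = D#. The 9th is a major 9th: D# up a major 9th → E#.

E#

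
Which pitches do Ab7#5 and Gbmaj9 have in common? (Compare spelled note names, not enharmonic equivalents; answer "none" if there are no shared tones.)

Ab, Gb

Ab7#5: Ab C E Gb
Gbmaj9: Gb Bb Db F Ab
Common to both → Ab, Gb.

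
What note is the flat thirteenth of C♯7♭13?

A

C♯7♭13 is built on C#; its 13th is a minor 13th above the root.
A sixth above C uses the letter A, and the minor 13th above C# is A.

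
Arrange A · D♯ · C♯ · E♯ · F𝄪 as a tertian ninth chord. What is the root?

Arranged so that each adjacent pair is a third by letter name: D♯ – F𝄪 – A – C♯ – E♯.
The bottom of that stack, D♯, is the root (this is D♯ dominant ninth flat five).

D♯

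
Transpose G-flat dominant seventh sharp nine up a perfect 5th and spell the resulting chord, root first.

Transposed root: Gb → Db (perfect 5th up). So we spell Db dominant seventh sharp nine:
Root: Db
Major 3rd (3rd): F
Perfect 5th (5th): Ab
Minor 7th (7th): Cb
Augmented 9th (9th): E

Db  F  Ab  Cb  E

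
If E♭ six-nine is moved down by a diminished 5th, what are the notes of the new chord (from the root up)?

A, C#, E, F#, B

Transposed root: Eb → A (diminished 5th down). So we spell A six-nine:
- root: A
- major 3rd: C#
- perfect 5th: E
- major 6th: F#
- major 9th: B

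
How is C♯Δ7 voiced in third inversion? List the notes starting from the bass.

B# – C# – E# – G#

C♯Δ7 = C#–E#–G#–B#; third inversion → seventh (B#) lowest.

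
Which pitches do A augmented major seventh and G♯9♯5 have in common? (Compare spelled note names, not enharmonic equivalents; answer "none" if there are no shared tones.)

A augmented major seventh = A, C#, E#, G#.
G♯9♯5 = G#, B#, D##, F#, A#.
Shared: G#.

G#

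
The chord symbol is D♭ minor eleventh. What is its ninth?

Root of D♭ minor eleventh = Db. The 9th is a major 9th: Db up a major 9th → Eb.

Eb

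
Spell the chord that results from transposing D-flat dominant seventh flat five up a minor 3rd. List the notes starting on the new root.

A minor 3rd up from D♭ is F♭, so the new chord is F♭ dominant seventh flat five.
- root: F♭
- major 3rd: A♭
- diminished 5th: C𝄫
- minor 7th: E𝄫

F♭, A♭, C𝄫, E𝄫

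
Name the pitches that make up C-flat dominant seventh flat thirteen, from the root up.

C-flat dominant seventh flat thirteen is a dominant seventh flat thirteen built on Cb.
Cb — root
Eb — major 3rd
Gb — perfect 5th
Bbb — minor 7th
Abb — minor 13th

Cb, Eb, Gb, Bbb, Abb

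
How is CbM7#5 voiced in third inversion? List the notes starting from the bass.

In root position, CbM7#5 is Cb–Eb–G–Bb.
Third inversion puts the seventh (Bb) in the bass.

Bb, Cb, Eb, G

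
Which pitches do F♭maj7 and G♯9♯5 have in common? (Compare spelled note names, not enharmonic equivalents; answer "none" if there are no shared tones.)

none

F♭maj7 = Fb, Ab, Cb, Eb.
G♯9♯5 = G#, B#, D##, F#, A#.
Shared: none.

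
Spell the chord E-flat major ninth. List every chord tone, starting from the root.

E-flat major ninth is a major ninth built on E-flat.
root → E-flat
3rd (major 3rd) → G
5th (perfect 5th) → B-flat
7th (major 7th) → D
9th (major 9th) → F

E-flat – G – B-flat – D – F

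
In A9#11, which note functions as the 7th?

G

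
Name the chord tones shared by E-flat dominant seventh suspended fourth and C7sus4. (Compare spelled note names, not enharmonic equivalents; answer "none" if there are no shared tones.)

Bb

E-flat dominant seventh suspended fourth = Eb, Ab, Bb, Db.
C7sus4 = C, F, G, Bb.
Shared: Bb.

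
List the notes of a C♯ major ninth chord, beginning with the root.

C-sharp – E-sharp – G-sharp – B-sharp – D-sharp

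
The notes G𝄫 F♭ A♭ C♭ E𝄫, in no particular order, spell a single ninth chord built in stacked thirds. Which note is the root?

Stacking in thirds gives F♭ – A♭ – C♭ – E𝄫 – G𝄫, so F♭ is the root — F♭ dominant seventh flat nine.

F♭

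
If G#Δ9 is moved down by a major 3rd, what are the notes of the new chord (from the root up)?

G♯ down a major 3rd → E. New chord: E major ninth.
root → E
3rd (major 3rd) → G♯
5th (perfect 5th) → B
7th (major 7th) → D♯
9th (major 9th) → F♯

E G♯ B D♯ F♯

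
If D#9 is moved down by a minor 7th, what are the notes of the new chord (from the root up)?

A minor 7th down from D# is E#, so the new chord is E# dominant ninth.
- root: E#
- major 3rd: G##
- perfect 5th: B#
- minor 7th: D#
- major 9th: F##

E# – G## – B# – D# – F##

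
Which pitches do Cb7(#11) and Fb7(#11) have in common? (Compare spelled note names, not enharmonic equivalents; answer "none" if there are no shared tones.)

Cb

Cb7(#11) = Cb, Eb, Gb, Bbb, F.
Fb7(#11) = Fb, Ab, Cb, Ebb, Bb.
Shared: Cb.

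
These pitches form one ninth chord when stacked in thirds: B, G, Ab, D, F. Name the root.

Arranged so that each adjacent pair is a third by letter name: G – B – D – F – Ab.
The bottom of that stack, G, is the root (this is G dominant seventh flat nine).

G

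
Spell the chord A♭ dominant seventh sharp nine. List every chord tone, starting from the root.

A♭ dominant seventh sharp nine: dominant seventh sharp nine on A-flat.
root → A-flat
3rd (major 3rd) → C
5th (perfect 5th) → E-flat
7th (minor 7th) → G-flat
9th (augmented 9th) → B

A-flat  C  E-flat  G-flat  B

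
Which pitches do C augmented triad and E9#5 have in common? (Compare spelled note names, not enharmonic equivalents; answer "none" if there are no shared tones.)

E – G#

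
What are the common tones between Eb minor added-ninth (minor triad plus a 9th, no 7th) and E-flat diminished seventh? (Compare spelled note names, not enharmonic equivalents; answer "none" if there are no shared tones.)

E-flat  G-flat

Eb minor added-ninth = E-flat, G-flat, B-flat, F.
E-flat diminished seventh = E-flat, G-flat, B-double-flat, D-double-flat.
Shared: E-flat, G-flat.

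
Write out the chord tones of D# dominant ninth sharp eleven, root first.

D-sharp, F-double-sharp, A-sharp, C-sharp, E-sharp, G-double-sharp

D# dominant ninth sharp eleven: dominant ninth sharp eleven on D-sharp.
D-sharp — root
F-double-sharp — major 3rd
A-sharp — perfect 5th
C-sharp — minor 7th
E-sharp — major 9th
G-double-sharp — augmented 11th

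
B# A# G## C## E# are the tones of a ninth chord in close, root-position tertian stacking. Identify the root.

Arranged so that each adjacent pair is a third by letter name: A# – C## – E# – G## – B#.
The bottom of that stack, A#, is the root (this is A# major ninth).

A#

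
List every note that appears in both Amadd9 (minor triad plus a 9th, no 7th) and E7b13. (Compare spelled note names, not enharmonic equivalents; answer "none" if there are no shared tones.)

Amadd9: A C E B
E7b13: E G# B D C
Common to both → C, E, B.

C, E, B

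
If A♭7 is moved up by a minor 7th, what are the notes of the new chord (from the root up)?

A minor 7th up from Ab is Gb, so the new chord is Gb dominant seventh.
root → Gb
3rd (major 3rd) → Bb
5th (perfect 5th) → Db
7th (minor 7th) → Fb

Gb, Bb, Db, Fb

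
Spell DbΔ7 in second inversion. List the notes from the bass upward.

Ab  C  Db  F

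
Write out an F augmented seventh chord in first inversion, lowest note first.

A C# Eb F

F augmented seventh = F–A–C#–Eb; first inversion → third (A) lowest.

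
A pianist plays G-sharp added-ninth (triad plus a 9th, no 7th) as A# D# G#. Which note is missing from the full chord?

G-sharp added-ninth = G#, B#, D#, A#. The voicing lacks the 3rd (major 3rd), B#.

B#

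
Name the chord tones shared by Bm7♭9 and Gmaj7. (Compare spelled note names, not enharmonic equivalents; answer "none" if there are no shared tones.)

Bm7♭9 = B, D, F#, A, C.
Gmaj7 = G, B, D, F#.
Shared: B, D, F#.

B, D, F#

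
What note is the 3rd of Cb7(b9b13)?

Root of Cb7(b9b13) = Cb. The 3rd is a major 3rd: Cb up a major 3rd → Eb.

Eb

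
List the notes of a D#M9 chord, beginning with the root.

D♯ – F𝄪 – A♯ – C𝄪 – E♯

D#M9 is a major ninth built on D♯.
D♯ — root
F𝄪 — major 3rd
A♯ — perfect 5th
C𝄪 — major 7th
E♯ — major 9th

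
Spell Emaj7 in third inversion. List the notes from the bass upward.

In root position, Emaj7 is E–G♯–B–D♯.
Third inversion puts the seventh (D♯) in the bass.

D♯ E G♯ B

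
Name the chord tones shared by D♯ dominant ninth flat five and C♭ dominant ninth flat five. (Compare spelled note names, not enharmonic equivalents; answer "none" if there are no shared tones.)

none

D♯ dominant ninth flat five: D-sharp F-double-sharp A C-sharp E-sharp
C♭ dominant ninth flat five: C-flat E-flat G-double-flat B-double-flat D-flat
Common to both → none.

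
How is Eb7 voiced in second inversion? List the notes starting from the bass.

Bb  Db  Eb  G

Eb7 = Eb–G–Bb–Db; second inversion → fifth (Bb) lowest.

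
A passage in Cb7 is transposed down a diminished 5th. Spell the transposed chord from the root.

A diminished 5th down from Cb is F, so the new chord is F dominant seventh.
- root: F
- major 3rd: A
- perfect 5th: C
- minor 7th: Eb

F, A, C, Eb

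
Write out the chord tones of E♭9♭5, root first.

Eb, G, Bbb, Db, F

Root Eb, quality dominant ninth flat five:
root → Eb
3rd (major 3rd) → G
5th (diminished 5th) → Bbb
7th (minor 7th) → Db
9th (major 9th) → F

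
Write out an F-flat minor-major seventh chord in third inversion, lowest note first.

Eb, Fb, Abb, Cb

In root position, F-flat minor-major seventh is Fb–Abb–Cb–Eb.
Third inversion puts the seventh (Eb) in the bass.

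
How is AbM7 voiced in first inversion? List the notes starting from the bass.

AbM7 = Ab–C–Eb–G; first inversion → third (C) lowest.

C, Eb, G, Ab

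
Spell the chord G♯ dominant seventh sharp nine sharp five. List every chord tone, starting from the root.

G# – B# – D## – F# – A##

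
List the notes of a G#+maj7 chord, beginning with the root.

G#, B#, D##, F##

Root G#, quality augmented major seventh:
root → G#
3rd (major 3rd) → B#
5th (augmented 5th) → D##
7th (major 7th) → F##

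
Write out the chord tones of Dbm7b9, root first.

Root Db, quality minor seventh flat nine:
root → Db
3rd (minor 3rd) → Fb
5th (perfect 5th) → Ab
7th (minor 7th) → Cb
9th (minor 9th) → Ebb

Db, Fb, Ab, Cb, Ebb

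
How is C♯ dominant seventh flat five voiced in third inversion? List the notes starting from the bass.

B – C# – E# – G

In root position, C♯ dominant seventh flat five is C#–E#–G–B.
Third inversion puts the seventh (B) in the bass.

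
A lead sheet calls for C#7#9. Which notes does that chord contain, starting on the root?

C♯  E♯  G♯  B  D𝄪

C#7#9: dominant seventh sharp nine on C♯.
root → C♯
3rd (major 3rd) → E♯
5th (perfect 5th) → G♯
7th (minor 7th) → B
9th (augmented 9th) → D𝄪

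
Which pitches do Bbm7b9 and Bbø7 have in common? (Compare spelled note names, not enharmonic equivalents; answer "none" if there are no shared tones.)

Bb  Db  Ab

Bbm7b9: Bb Db F Ab Cb
Bbø7: Bb Db Fb Ab
Common to both → Bb, Db, Ab.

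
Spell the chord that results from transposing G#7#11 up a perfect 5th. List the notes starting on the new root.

D♯, F𝄪, A♯, C♯, G𝄪

G♯ up a perfect 5th → D♯. New chord: D♯ dominant seventh sharp eleven.
root → D♯
3rd (major 3rd) → F𝄪
5th (perfect 5th) → A♯
7th (minor 7th) → C♯
11th (augmented 11th) → G𝄪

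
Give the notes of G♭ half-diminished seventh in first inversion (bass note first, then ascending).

In root position, G♭ half-diminished seventh is G-flat–B-double-flat–D-double-flat–F-flat.
First inversion puts the third (B-double-flat) in the bass.

B-double-flat D-double-flat F-flat G-flat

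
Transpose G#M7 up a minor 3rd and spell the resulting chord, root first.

B, D#, F#, A#

Transposed root: G# → B (minor 3rd up). So we spell B major seventh:
B — root
D# — major 3rd
F# — perfect 5th
A# — major 7th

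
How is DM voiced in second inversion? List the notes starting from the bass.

A D F#

In root position, DM is D–F#–A.
Second inversion puts the fifth (A) in the bass.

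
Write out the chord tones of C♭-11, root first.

C♭, E𝄫, G♭, B𝄫, D♭, F♭

Root C♭, quality minor eleventh:
C♭ — root
E𝄫 — minor 3rd
G♭ — perfect 5th
B𝄫 — minor 7th
D♭ — major 9th
F♭ — perfect 11th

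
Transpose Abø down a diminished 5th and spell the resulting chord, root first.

A♭ down a diminished 5th → D. New chord: D half-diminished seventh.
- root: D
- minor 3rd: F
- diminished 5th: A♭
- minor 7th: C

D F A♭ C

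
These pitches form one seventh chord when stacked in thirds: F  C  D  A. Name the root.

D

Stacking in thirds gives D – F – A – C, so D is the root — D minor seventh.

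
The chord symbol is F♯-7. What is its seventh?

E

F♯-7 is built on F#; its 7th is a minor 7th above the root.
A seventh above F uses the letter E, and the minor 7th above F# is E.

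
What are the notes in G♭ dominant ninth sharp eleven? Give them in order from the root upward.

Gb Bb Db Fb Ab C

G♭ dominant ninth sharp eleven is a dominant ninth sharp eleven built on Gb.
Root: Gb
Major 3rd (3rd): Bb
Perfect 5th (5th): Db
Minor 7th (7th): Fb
Major 9th (9th): Ab
Augmented 11th (11th): C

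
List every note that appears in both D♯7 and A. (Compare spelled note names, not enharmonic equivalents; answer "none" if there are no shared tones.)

C#

D♯7 = D#, F##, A#, C#.
A = A, C#, E.
Shared: C#.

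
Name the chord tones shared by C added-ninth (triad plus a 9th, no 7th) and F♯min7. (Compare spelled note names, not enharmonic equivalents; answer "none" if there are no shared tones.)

C added-ninth: C E G D
F♯min7: F# A C# E
Common to both → E.

E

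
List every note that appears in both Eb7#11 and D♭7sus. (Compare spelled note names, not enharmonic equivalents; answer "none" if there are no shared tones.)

Db

Eb7#11: Eb G Bb Db A
D♭7sus: Db Gb Ab Cb
Common to both → Db.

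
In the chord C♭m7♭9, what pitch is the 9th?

Dbb

Root of C♭m7♭9 = Cb. The 9th is a minor 9th: Cb up a minor 9th → Dbb.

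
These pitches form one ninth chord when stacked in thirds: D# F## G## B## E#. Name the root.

Stacking in thirds gives E# – G## – B## – D# – F##, so E# is the root — E# dominant ninth sharp five.

E#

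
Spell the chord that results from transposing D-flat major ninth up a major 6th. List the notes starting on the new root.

B-flat, D, F, A, C

A major 6th up from D-flat is B-flat, so the new chord is B-flat major ninth.
Root: B-flat
Major 3rd (3rd): D
Perfect 5th (5th): F
Major 7th (7th): A
Major 9th (9th): C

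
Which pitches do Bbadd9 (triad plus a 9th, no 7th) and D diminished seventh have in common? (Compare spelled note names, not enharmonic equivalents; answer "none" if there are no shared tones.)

D, F

Bbadd9: Bb D F C
D diminished seventh: D F Ab Cb
Common to both → D, F.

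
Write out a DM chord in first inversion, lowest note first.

F#  A  D

DM = D–F#–A; first inversion → third (F#) lowest.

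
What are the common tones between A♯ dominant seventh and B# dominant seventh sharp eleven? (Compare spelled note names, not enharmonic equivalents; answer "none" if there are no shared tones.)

A-sharp

A♯ dominant seventh = A-sharp, C-double-sharp, E-sharp, G-sharp.
B# dominant seventh sharp eleven = B-sharp, D-double-sharp, F-double-sharp, A-sharp, E-double-sharp.
Shared: A-sharp.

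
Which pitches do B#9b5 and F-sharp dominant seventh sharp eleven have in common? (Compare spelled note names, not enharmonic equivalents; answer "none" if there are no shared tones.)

B#, F#, A#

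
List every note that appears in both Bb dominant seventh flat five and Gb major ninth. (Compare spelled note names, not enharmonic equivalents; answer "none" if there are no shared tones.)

B-flat – A-flat

Bb dominant seventh flat five = B-flat, D, F-flat, A-flat.
Gb major ninth = G-flat, B-flat, D-flat, F, A-flat.
Shared: B-flat, A-flat.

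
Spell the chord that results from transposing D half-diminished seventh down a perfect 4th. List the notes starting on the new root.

A – C – E-flat – G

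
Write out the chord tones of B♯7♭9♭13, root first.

B♯, D𝄪, F𝄪, A♯, C♯, G♯

B♯7♭9♭13 is a dominant seventh flat nine flat thirteen built on B♯.
B♯ — root
D𝄪 — major 3rd
F𝄪 — perfect 5th
A♯ — minor 7th
C♯ — minor 9th
G♯ — minor 13th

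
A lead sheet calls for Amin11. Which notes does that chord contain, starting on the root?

Amin11: minor eleventh on A.
root → A
3rd (minor 3rd) → C
5th (perfect 5th) → E
7th (minor 7th) → G
9th (major 9th) → B
11th (perfect 11th) → D

A, C, E, G, B, D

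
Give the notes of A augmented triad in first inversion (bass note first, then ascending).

C-sharp, E-sharp, A

A augmented triad = A–C-sharp–E-sharp; first inversion → third (C-sharp) lowest.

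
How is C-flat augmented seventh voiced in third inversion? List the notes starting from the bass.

B-double-flat – C-flat – E-flat – G

C-flat augmented seventh = C-flat–E-flat–G–B-double-flat; third inversion → seventh (B-double-flat) lowest.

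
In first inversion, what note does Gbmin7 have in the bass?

Gbmin7 in root position is Gb–Bbb–Db–Fb.
First inversion places the third in the bass, which is Bbb.

Bbb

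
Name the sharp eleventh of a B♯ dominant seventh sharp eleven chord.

E##

B♯ dominant seventh sharp eleven is built on B#; its 11th is an augmented 11th above the root.
A fourth above B uses the letter E, and the augmented 11th above B# is E##.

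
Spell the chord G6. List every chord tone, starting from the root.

Root G, quality major sixth:
G — root
B — major 3rd
D — perfect 5th
E — major 6th

G  B  D  E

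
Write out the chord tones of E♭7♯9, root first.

E♭7♯9 is a dominant seventh sharp nine built on Eb.
root → Eb
3rd (major 3rd) → G
5th (perfect 5th) → Bb
7th (minor 7th) → Db
9th (augmented 9th) → F#

Eb G Bb Db F#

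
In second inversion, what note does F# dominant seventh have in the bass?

F# dominant seventh = F-sharp–A-sharp–C-sharp–E. Second inversion → fifth in the bass = C-sharp.

C-sharp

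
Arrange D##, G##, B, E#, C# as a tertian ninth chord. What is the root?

C#

Arranged so that each adjacent pair is a third by letter name: C# – E# – G## – B – D##.
The bottom of that stack, C#, is the root (this is C# dominant seventh sharp nine sharp five).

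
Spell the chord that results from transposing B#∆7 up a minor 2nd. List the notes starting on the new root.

Transposed root: B♯ → C♯ (minor 2nd up). So we spell C♯ major seventh:
C♯ — root
E♯ — major 3rd
G♯ — perfect 5th
B♯ — major 7th

C♯ E♯ G♯ B♯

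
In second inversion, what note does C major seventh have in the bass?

C major seventh in root position is C–E–G–B.
Second inversion places the fifth in the bass, which is G.

G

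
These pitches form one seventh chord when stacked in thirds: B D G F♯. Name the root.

Stacking in thirds gives G – B – D – F♯, so G is the root — G major seventh.

G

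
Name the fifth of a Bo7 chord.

F

Root of Bo7 = B. The 5th is a diminished 5th: B up a diminished 5th → F.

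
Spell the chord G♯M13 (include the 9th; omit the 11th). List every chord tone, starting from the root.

G♯, B♯, D♯, F𝄪, A♯, E♯

G♯M13: major thirteenth on G♯.
root → G♯
3rd (major 3rd) → B♯
5th (perfect 5th) → D♯
7th (major 7th) → F𝄪
9th (major 9th) → A♯
13th (major 13th) → E♯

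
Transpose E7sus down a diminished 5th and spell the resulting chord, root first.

A♯ D♯ E♯ G♯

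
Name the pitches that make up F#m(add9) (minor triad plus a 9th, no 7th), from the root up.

F#m(add9): minor added-ninth on F#.
- root: F#
- minor 3rd: A
- perfect 5th: C#
- major 9th: G#

F#, A, C#, G#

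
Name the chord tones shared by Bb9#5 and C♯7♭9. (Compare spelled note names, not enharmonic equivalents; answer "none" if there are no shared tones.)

D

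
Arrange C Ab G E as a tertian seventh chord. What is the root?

Stacking in thirds gives Ab – C – E – G, so Ab is the root — Ab augmented major seventh.

Ab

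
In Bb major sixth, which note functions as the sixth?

Root of Bb major sixth = B-flat. The 6th is a major 6th: B-flat up a major 6th → G.

G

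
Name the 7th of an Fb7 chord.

Ebb

Fb7 is built on Fb; its 7th is a minor 7th above the root.
A seventh above F uses the letter E, and the minor 7th above Fb is Ebb.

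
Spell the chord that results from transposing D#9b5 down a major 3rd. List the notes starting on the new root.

B, D#, F, A, C#

A major 3rd down from D# is B, so the new chord is B dominant ninth flat five.
Root: B
Major 3rd (3rd): D#
Diminished 5th (5th): F
Minor 7th (7th): A
Major 9th (9th): C#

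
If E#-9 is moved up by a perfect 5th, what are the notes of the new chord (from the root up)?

A perfect 5th up from E♯ is B♯, so the new chord is B♯ minor ninth.
- root: B♯
- minor 3rd: D♯
- perfect 5th: F𝄪
- minor 7th: A♯
- major 9th: C𝄪

B♯ – D♯ – F𝄪 – A♯ – C𝄪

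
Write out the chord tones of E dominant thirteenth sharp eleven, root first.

Root E, quality dominant thirteenth sharp eleven:
- root: E
- major 3rd: G-sharp
- perfect 5th: B
- minor 7th: D
- major 9th: F-sharp
- augmented 11th: A-sharp
- major 13th: C-sharp

E  G-sharp  B  D  F-sharp  A-sharp  C-sharp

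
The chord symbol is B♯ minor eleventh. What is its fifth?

Root of B♯ minor eleventh = B#. The 5th is a perfect 5th: B# up a perfect 5th → F##.

F##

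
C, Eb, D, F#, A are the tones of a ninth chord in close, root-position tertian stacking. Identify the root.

Arranged so that each adjacent pair is a third by letter name: D – F# – A – C – Eb.
The bottom of that stack, D, is the root (this is D dominant seventh flat nine).

D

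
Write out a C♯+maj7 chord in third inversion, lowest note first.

B# C# E# G##

C♯+maj7 = C#–E#–G##–B#; third inversion → seventh (B#) lowest.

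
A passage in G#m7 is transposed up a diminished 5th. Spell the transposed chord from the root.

D  F  A  C

Transposed root: G♯ → D (diminished 5th up). So we spell D minor seventh:
- root: D
- minor 3rd: F
- perfect 5th: A
- minor 7th: C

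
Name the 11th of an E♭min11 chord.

E♭min11 is built on Eb; its 11th is a perfect 11th above the root.
A fourth above E uses the letter A, and the perfect 11th above Eb is Ab.

Ab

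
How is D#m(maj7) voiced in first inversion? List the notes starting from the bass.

D#m(maj7) = D#–F#–A#–C##; first inversion → third (F#) lowest.

F# – A# – C## – D#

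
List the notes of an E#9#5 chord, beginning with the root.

E#, G##, B##, D#, F##

E#9#5 is a dominant ninth sharp five built on E#.
Root: E#
Major 3rd (3rd): G##
Augmented 5th (5th): B##
Minor 7th (7th): D#
Major 9th (9th): F##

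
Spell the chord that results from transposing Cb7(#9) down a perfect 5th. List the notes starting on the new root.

Fb – Ab – Cb – Ebb – G

A perfect 5th down from Cb is Fb, so the new chord is Fb dominant seventh sharp nine.
root → Fb
3rd (major 3rd) → Ab
5th (perfect 5th) → Cb
7th (minor 7th) → Ebb
9th (augmented 9th) → G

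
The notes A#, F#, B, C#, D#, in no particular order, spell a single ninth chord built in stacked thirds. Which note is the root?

B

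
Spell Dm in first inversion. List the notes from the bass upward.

In root position, Dm is D–F–A.
First inversion puts the third (F) in the bass.

F  A  D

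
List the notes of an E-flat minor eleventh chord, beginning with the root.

E-flat minor eleventh: minor eleventh on Eb.
root → Eb
3rd (minor 3rd) → Gb
5th (perfect 5th) → Bb
7th (minor 7th) → Db
9th (major 9th) → F
11th (perfect 11th) → Ab

Eb Gb Bb Db F Ab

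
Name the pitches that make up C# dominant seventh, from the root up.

C-sharp, E-sharp, G-sharp, B

C# dominant seventh: dominant seventh on C-sharp.
C-sharp — root
E-sharp — major 3rd
G-sharp — perfect 5th
B — minor 7th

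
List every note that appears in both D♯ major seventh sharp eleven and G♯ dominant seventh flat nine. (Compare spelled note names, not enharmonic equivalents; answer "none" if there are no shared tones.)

D♯ major seventh sharp eleven = D-sharp, F-double-sharp, A-sharp, C-double-sharp, G-double-sharp.
G♯ dominant seventh flat nine = G-sharp, B-sharp, D-sharp, F-sharp, A.
Shared: D-sharp.

D-sharp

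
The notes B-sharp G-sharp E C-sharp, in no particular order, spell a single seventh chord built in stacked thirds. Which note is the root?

C-sharp

Stacking in thirds gives C-sharp – E – G-sharp – B-sharp, so C-sharp is the root — C-sharp minor-major seventh.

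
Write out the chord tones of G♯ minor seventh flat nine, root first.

G#  B  D#  F#  A

G♯ minor seventh flat nine: minor seventh flat nine on G#.
Root: G#
Minor 3rd (3rd): B
Perfect 5th (5th): D#
Minor 7th (7th): F#
Minor 9th (9th): A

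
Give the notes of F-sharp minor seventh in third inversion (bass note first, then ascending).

E F♯ A C♯

F-sharp minor seventh = F♯–A–C♯–E; third inversion → seventh (E) lowest.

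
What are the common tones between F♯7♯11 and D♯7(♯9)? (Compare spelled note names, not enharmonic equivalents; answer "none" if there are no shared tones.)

A♯, C♯

F♯7♯11 = F♯, A♯, C♯, E, B♯.
D♯7(♯9) = D♯, F𝄪, A♯, C♯, E𝄪.
Shared: A♯, C♯.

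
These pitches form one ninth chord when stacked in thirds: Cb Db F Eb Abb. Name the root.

Stacking in thirds gives Db – F – Abb – Cb – Eb, so Db is the root — Db dominant ninth flat five.

Db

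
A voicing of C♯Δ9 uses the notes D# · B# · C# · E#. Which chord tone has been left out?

C♯Δ9 = C#, E#, G#, B#, D#. The voicing lacks the 5th (perfect 5th), G#.

G#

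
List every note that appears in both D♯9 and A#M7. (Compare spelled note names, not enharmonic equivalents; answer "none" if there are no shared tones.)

A♯, E♯

D♯9: D♯ F𝄪 A♯ C♯ E♯
A#M7: A♯ C𝄪 E♯ G𝄪
Common to both → A♯, E♯.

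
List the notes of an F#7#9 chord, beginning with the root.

F#7#9 is a dominant seventh sharp nine built on F#.
- root: F#
- major 3rd: A#
- perfect 5th: C#
- minor 7th: E
- augmented 9th: G##

F#  A#  C#  E  G##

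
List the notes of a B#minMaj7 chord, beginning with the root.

B♯, D♯, F𝄪, A𝄪

B#minMaj7 is a minor-major seventh built on B♯.
B♯ — root
D♯ — minor 3rd
F𝄪 — perfect 5th
A𝄪 — major 7th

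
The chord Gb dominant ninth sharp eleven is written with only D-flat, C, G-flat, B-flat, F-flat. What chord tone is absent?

The full Gb dominant ninth sharp eleven chord is G-flat, B-flat, D-flat, F-flat, A-flat, C.
Comparing with the voicing, the major 9th (9th) — A-flat — is absent.

A-flat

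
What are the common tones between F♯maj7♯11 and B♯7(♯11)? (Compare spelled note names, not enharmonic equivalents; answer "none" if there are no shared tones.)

F♯maj7♯11 = F#, A#, C#, E#, B#.
B♯7(♯11) = B#, D##, F##, A#, E##.
Shared: A#, B#.

A# B#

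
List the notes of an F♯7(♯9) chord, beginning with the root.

F♯, A♯, C♯, E, G𝄪

Root F♯, quality dominant seventh sharp nine:
Root: F♯
Major 3rd (3rd): A♯
Perfect 5th (5th): C♯
Minor 7th (7th): E
Augmented 9th (9th): G𝄪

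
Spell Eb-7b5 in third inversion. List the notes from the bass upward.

Db, Eb, Gb, Bbb

In root position, Eb-7b5 is Eb–Gb–Bbb–Db.
Third inversion puts the seventh (Db) in the bass.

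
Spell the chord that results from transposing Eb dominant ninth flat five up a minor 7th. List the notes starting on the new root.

Db, F, Abb, Cb, Eb

Eb up a minor 7th → Db. New chord: Db dominant ninth flat five.
Db — root
F — major 3rd
Abb — diminished 5th
Cb — minor 7th
Eb — major 9th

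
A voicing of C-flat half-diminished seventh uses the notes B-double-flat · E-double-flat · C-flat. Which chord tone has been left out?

G-double-flat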